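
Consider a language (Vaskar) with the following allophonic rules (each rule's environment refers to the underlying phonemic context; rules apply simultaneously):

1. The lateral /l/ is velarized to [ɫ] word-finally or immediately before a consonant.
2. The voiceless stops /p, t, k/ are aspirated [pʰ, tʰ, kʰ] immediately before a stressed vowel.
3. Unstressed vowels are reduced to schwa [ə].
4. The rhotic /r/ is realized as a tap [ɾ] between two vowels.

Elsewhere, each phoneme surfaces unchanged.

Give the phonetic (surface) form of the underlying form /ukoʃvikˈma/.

/u/ meets the environment for rule 3 (in an unstressed syllable) → [ə].
/k/ (between /u/ and /o/) is in the target of rule 2 but the environment (immediately before a stressed vowel) is not met → [k].
/o/ (between /k/ and /ʃ/) occurs in an unstressed syllable → [ə] by rule 3.
/i/ meets the environment for rule 3 (in an unstressed syllable) → [ə].
/k/ (between /i/ and /m/): rule 2 targets it, but not immediately before a stressed vowel → unchanged [k].
/a/ — word-final; rule 3 does not apply here → [a].

[əkəʃvəkˈma]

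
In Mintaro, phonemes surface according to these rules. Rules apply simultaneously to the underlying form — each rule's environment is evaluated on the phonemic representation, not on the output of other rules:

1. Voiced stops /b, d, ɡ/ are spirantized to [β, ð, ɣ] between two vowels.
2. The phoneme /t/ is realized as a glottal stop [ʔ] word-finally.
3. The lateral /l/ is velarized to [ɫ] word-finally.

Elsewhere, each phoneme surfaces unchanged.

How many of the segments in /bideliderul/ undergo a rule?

Segments that undergo a rule: /d/ → [ð] (rule 1); /d/ → [ð] (rule 1); /l/ → [ɫ] (rule 3).
All other segments surface unchanged.

3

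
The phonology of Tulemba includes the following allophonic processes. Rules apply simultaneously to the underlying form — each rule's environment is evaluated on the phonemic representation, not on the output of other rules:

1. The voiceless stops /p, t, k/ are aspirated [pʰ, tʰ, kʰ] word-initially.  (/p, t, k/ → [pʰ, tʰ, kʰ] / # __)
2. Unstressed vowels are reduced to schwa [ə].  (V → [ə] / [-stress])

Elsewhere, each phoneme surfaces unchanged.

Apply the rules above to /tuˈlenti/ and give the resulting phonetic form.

/t/ — word-initial, word-initially — surfaces as [tʰ] (rule 1).
/u/ (between /t/ and /l/): in an unstressed syllable, so rule 2 applies → [ə].
/l/ (between /u/ and /e/) is unaffected → [l].
/e/ (between /l/ and /n/) fails the environment for rule 2, so it stays [e].
/n/ (between /e/ and /t/) is unaffected → [n].
/t/ (between /n/ and /i/): rule 1 targets it, but not word-initially → unchanged [t].
/i/ (word-final) occurs in an unstressed syllable → [ə] by rule 2.

[tʰəˈlentə]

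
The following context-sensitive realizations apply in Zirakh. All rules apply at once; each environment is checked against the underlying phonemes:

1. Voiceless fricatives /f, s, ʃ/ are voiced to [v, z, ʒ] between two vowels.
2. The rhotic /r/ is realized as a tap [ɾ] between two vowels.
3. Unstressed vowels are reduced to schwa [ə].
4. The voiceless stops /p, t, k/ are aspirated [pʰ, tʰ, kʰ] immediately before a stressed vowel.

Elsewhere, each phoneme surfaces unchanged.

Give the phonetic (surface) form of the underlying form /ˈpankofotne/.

/p/ meets the environment for rule 4 (immediately before a stressed vowel) → [pʰ].
/a/ (between /p/ and /n/) fails the environment for rule 3, so it stays [a].
/n/ (between /a/ and /k/): no rule targets it → [n].
/k/ (between /n/ and /o/) is in the target of rule 4 but the environment (immediately before a stressed vowel) is not met → [k].
/o/ — between /k/ and /f/, in an unstressed syllable — surfaces as [ə] (rule 3).
/f/ — between /o/ and /o/, between two vowels — surfaces as [v] (rule 1).
Rule 3 applies to /o/ (between /f/ and /t/: in an unstressed syllable) → [ə].
/t/ (between /o/ and /n/): rule 4 targets it, but not immediately before a stressed vowel → unchanged [t].
/n/ (between /t/ and /e/): no rule targets it → [n].
/e/ — word-final, in an unstressed syllable — surfaces as [ə] (rule 3).

[ˈpʰankəvətnə]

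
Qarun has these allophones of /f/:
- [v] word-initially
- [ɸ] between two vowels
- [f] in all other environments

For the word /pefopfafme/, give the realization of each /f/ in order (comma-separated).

[ɸ], [f], [f]

Occurrence 1 (position 3): between two vowels → [ɸ].
Occurrence 2 (position 6): no conditioning environment matches → elsewhere allophone [f].
Occurrence 3 (position 8): no conditioning environment matches → elsewhere allophone [f].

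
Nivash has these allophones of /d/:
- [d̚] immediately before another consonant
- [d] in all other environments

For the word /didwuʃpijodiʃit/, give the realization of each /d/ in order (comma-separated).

Occurrence 1 (position 1): no conditioning environment matches → elsewhere allophone [d].
Occurrence 2 (position 3): immediately before another consonant → [d̚].
Occurrence 3 (position 11): no conditioning environment matches → elsewhere allophone [d].

[d], [d̚], [d]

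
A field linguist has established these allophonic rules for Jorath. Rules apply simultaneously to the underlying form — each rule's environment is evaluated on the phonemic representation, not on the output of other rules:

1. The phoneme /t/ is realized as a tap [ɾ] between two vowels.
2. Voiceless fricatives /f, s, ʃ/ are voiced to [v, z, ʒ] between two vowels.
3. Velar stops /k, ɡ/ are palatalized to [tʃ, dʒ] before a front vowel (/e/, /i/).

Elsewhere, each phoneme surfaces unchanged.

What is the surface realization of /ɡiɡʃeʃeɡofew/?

[dʒiɡʃeʒeɡovew]

/ɡ/ (word-initial) occurs before a front vowel → [dʒ] by rule 3.
/i/ (between /ɡ/ and /ɡ/): no rule targets it → [i].
/ɡ/ (between /i/ and /ʃ/) is in the target of rule 3 but the environment (before a front vowel) is not met → [ɡ].
/ʃ/ (between /ɡ/ and /e/): rule 2 targets it, but not between two vowels → unchanged [ʃ].
/e/ (between /ʃ/ and /ʃ/): no rule targets it → [e].
/ʃ/ meets the environment for rule 2 (between two vowels) → [ʒ].
/e/ stays [e].
/ɡ/ (between /e/ and /o/): rule 3 targets it, but not before a front vowel → unchanged [ɡ].
/o/ (between /ɡ/ and /f/) is unaffected → [o].
/f/ (between /o/ and /e/): between two vowels, so rule 2 applies → [v].
/e/ (between /f/ and /w/) is unaffected → [e].
/w/ (word-final): no rule targets it → [w].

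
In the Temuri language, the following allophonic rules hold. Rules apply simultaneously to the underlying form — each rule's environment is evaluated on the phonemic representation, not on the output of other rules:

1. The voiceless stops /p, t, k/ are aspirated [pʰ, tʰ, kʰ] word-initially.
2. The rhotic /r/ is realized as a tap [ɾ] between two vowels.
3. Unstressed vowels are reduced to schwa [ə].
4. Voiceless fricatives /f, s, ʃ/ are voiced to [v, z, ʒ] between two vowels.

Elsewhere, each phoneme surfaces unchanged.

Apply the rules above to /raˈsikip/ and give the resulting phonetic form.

[rəˈzikəp]

/r/ — word-initial; rule 2 does not apply here → [r].
Rule 3 applies to /a/ (between /r/ and /s/: in an unstressed syllable) → [ə].
/s/ (between /a/ and /i/) occurs between two vowels → [z] by rule 4.
/i/ (between /s/ and /k/) is in the target of rule 3 but the environment (in an unstressed syllable) is not met → [i].
/k/ (between /i/ and /i/) is in the target of rule 1 but the environment (word-initially) is not met → [k].
/i/ — between /k/ and /p/, in an unstressed syllable — surfaces as [ə] (rule 3).
/p/ (word-final) fails the environment for rule 1, so it stays [p].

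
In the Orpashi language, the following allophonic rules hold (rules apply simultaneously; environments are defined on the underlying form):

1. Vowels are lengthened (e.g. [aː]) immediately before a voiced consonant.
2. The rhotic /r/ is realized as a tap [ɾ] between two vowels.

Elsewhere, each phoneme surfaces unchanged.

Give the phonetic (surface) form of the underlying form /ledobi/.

/l/ stays [l].
/e/ meets the environment for rule 1 (before a voiced consonant) → [eː].
/d/ (between /e/ and /o/): no rule targets it → [d].
/o/ (between /d/ and /b/) occurs before a voiced consonant → [oː] by rule 1.
/b/ (between /o/ and /i/): no rule targets it → [b].
/i/ (word-final) fails the environment for rule 1, so it stays [i].

[leːdoːbi]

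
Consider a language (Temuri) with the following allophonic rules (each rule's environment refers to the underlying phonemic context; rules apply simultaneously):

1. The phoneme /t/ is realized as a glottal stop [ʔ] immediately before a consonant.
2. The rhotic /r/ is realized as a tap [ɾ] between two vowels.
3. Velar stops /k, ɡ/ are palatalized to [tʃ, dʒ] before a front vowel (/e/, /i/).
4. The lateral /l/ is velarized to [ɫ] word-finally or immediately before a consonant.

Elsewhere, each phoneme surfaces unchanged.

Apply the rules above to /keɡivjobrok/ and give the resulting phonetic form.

[tʃedʒivjobrok]

Rule 3 applies to /k/ (word-initial: before a front vowel) → [tʃ].
Rule 3 applies to /ɡ/ (between /e/ and /i/: before a front vowel) → [dʒ].
/r/ (between /b/ and /o/) fails the environment for rule 2, so it stays [r].
/k/ (word-final) fails the environment for rule 3, so it stays [k].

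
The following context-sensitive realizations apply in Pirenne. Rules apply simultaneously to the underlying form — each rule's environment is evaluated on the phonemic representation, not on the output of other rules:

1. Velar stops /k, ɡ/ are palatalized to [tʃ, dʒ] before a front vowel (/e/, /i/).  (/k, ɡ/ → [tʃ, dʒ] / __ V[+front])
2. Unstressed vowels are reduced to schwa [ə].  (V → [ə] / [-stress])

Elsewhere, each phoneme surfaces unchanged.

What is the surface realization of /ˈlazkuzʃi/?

/l/ stays [l].
/a/ (between /l/ and /z/): rule 2 targets it, but not in an unstressed syllable → unchanged [a].
/z/ stays [z].
/k/ (between /z/ and /u/) is in the target of rule 1 but the environment (before a front vowel) is not met → [k].
/u/ — between /k/ and /z/, in an unstressed syllable — surfaces as [ə] (rule 2).
/z/ stays [z].
/ʃ/ (between /z/ and /i/) is unaffected → [ʃ].
/i/ — word-final, in an unstressed syllable — surfaces as [ə] (rule 2).

[ˈlazkəzʃə]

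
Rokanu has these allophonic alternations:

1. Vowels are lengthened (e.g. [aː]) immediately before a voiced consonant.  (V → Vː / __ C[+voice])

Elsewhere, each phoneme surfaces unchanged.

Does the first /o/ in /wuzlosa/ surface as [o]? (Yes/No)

Yes

/o/ (between /l/ and /s/) fails the environment for rule 1, so it stays [o].
The actual realization is [o], which matches [o].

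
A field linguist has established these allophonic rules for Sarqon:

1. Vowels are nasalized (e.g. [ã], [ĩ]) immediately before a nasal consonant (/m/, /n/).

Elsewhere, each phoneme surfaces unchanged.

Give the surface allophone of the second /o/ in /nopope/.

/o/ (between /p/ and /p/) fails the environment for rule 1, so it stays [o].

[o]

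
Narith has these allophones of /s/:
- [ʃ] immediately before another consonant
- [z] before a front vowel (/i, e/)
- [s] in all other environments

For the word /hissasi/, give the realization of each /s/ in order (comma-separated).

Occurrence 1 (position 3): immediately before another consonant → [ʃ].
Occurrence 2 (position 4): no conditioning environment matches → elsewhere allophone [s].
Occurrence 3 (position 6): before a front vowel (/i, e/) → [z].

[ʃ], [s], [z]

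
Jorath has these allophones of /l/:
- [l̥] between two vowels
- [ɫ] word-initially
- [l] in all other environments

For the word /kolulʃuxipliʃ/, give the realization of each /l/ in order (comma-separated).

Occurrence 1 (position 3): between two vowels → [l̥].
Occurrence 2 (position 5): no conditioning environment matches → elsewhere allophone [l].
Occurrence 3 (position 11): no conditioning environment matches → elsewhere allophone [l].

[l̥], [l], [l]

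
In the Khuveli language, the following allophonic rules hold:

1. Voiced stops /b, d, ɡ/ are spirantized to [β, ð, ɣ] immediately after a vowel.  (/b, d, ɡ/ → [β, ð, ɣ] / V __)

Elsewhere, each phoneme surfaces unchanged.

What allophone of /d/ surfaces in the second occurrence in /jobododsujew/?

/d/ — between /o/ and /s/, immediately after a vowel — surfaces as [ð] (rule 1).

[ð]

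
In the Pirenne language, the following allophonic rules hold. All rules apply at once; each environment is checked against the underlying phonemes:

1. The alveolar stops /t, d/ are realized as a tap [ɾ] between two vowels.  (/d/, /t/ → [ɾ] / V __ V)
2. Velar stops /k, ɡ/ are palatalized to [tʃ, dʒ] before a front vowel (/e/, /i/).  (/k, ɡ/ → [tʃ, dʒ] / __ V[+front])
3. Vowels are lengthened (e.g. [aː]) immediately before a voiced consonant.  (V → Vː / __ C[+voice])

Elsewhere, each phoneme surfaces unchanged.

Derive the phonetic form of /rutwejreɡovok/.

[rutweːjreːɡoːvok]

/r/ (word-initial): no rule targets it → [r].
/u/ (between /r/ and /t/) is in the target of rule 3 but the environment (before a voiced consonant) is not met → [u].
/t/ (between /u/ and /w/) is in the target of rule 1 but the environment (between two vowels) is not met → [t].
/w/ stays [w].
/e/ (between /w/ and /j/): before a voiced consonant, so rule 3 applies → [eː].
/j/ (between /e/ and /r/): no rule targets it → [j].
/r/ stays [r].
Rule 3 applies to /e/ (between /r/ and /ɡ/: before a voiced consonant) → [eː].
/ɡ/ (between /e/ and /o/) is in the target of rule 2 but the environment (before a front vowel) is not met → [ɡ].
Rule 3 applies to /o/ (between /ɡ/ and /v/: before a voiced consonant) → [oː].
/v/ — not in any rule's target class → [v].
/o/ (between /v/ and /k/) fails the environment for rule 3, so it stays [o].
/k/ — word-final; rule 2 does not apply here → [k].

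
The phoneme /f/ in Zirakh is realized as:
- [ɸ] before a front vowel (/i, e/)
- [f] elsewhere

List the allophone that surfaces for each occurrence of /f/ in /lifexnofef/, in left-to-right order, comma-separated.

Occurrence 1 (position 3): before a front vowel (/i, e/) → [ɸ].
Occurrence 2 (position 8): before a front vowel (/i, e/) → [ɸ].
Occurrence 3 (position 10): no conditioning environment matches → elsewhere allophone [f].

[ɸ], [ɸ], [f]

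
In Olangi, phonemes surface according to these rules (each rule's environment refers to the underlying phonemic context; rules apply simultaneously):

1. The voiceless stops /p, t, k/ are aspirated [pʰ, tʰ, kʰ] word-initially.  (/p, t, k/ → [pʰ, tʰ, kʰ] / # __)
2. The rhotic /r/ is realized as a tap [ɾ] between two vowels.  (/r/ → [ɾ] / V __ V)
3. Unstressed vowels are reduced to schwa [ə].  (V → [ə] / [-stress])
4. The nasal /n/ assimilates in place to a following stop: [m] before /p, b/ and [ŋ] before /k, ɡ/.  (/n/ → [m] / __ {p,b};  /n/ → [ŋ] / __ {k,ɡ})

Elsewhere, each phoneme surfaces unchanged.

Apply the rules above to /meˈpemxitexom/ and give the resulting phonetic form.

/m/ — not in any rule's target class → [m].
/e/ (between /m/ and /p/): in an unstressed syllable, so rule 3 applies → [ə].
/p/ (between /e/ and /e/) is in the target of rule 1 but the environment (word-initially) is not met → [p].
/e/ (between /p/ and /m/) is in the target of rule 3 but the environment (in an unstressed syllable) is not met → [e].
/m/ (between /e/ and /x/): no rule targets it → [m].
/x/ — not in any rule's target class → [x].
/i/ meets the environment for rule 3 (in an unstressed syllable) → [ə].
/t/ (between /i/ and /e/) is in the target of rule 1 but the environment (word-initially) is not met → [t].
/e/ (between /t/ and /x/) occurs in an unstressed syllable → [ə] by rule 3.
/x/ (between /e/ and /o/): no rule targets it → [x].
/o/ — between /x/ and /m/, in an unstressed syllable — surfaces as [ə] (rule 3).
/m/ (word-final): no rule targets it → [m].

[məˈpemxətəxəm]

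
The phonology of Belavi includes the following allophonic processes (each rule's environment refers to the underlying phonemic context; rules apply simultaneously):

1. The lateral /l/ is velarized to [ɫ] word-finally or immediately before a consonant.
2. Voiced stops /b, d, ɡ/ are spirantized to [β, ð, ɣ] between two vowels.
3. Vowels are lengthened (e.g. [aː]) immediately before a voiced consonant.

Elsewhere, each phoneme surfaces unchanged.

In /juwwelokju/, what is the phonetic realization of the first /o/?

/o/ (between /l/ and /k/): rule 3 targets it, but not before a voiced consonant → unchanged [o].

[o]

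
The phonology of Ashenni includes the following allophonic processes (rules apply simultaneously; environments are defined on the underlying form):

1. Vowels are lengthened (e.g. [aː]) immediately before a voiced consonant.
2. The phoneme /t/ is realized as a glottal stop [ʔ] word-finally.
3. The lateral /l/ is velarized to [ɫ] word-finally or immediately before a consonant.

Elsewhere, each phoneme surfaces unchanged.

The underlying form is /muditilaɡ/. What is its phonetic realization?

[muːditiːlaːɡ]

/m/ (word-initial) is unaffected → [m].
/u/ (between /m/ and /d/) occurs before a voiced consonant → [uː] by rule 1.
/d/ (between /u/ and /i/): no rule targets it → [d].
/i/ (between /d/ and /t/) fails the environment for rule 1, so it stays [i].
/t/ (between /i/ and /i/) is in the target of rule 2 but the environment (word-finally) is not met → [t].
/i/ (between /t/ and /l/): before a voiced consonant, so rule 1 applies → [iː].
/l/ (between /i/ and /a/) fails the environment for rule 3, so it stays [l].
/a/ meets the environment for rule 1 (before a voiced consonant) → [aː].
/ɡ/ (word-final) is unaffected → [ɡ].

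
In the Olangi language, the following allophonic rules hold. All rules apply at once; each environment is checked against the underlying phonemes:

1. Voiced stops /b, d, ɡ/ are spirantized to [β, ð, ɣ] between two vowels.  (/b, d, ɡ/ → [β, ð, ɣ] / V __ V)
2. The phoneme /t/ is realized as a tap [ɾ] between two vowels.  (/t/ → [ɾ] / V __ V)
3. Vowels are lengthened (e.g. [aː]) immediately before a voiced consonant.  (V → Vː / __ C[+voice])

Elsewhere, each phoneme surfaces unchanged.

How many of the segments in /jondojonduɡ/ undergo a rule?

4

Segments that undergo a rule: /o/ → [oː] (rule 3); /o/ → [oː] (rule 3); /o/ → [oː] (rule 3); /u/ → [uː] (rule 3).
All other segments surface unchanged.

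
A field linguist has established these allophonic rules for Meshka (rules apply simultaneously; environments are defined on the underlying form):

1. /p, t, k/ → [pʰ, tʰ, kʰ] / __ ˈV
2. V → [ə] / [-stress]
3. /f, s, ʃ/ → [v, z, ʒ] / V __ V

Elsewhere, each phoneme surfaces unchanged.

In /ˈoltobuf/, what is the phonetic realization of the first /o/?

[o]

/o/ (word-initial): rule 2 targets it, but not in an unstressed syllable → unchanged [o].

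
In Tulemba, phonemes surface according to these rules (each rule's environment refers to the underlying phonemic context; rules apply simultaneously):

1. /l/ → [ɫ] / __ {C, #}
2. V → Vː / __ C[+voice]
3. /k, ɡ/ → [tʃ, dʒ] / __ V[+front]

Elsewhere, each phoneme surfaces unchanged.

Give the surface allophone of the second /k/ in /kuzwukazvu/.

/k/ — between /u/ and /a/; rule 3 does not apply here → [k].

[k]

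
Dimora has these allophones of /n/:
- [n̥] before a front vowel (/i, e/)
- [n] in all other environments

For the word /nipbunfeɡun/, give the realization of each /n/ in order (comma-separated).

[n̥], [n], [n]

Occurrence 1 (position 1): before a front vowel (/i, e/) → [n̥].
Occurrence 2 (position 6): no conditioning environment matches → elsewhere allophone [n].
Occurrence 3 (position 11): no conditioning environment matches → elsewhere allophone [n].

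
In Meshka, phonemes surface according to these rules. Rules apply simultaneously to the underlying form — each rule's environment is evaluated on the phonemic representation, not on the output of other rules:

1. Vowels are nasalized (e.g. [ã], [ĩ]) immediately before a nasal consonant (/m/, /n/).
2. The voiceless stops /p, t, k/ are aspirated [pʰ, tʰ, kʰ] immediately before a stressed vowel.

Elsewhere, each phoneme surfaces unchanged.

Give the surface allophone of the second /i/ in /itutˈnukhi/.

/i/ (word-final) fails the environment for rule 1, so it stays [i].

[i]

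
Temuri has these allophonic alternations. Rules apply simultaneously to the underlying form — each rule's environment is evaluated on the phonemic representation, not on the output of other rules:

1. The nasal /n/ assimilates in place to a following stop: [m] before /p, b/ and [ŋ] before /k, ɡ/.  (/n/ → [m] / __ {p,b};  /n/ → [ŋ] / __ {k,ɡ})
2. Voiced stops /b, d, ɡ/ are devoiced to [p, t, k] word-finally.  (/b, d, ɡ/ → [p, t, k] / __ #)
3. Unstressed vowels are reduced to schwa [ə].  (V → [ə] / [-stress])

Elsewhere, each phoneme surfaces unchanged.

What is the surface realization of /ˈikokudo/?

[ˈikəkədə]

/i/ (word-initial) fails the environment for rule 3, so it stays [i].
/k/ (between /i/ and /o/): no rule targets it → [k].
/o/ (between /k/ and /k/) occurs in an unstressed syllable → [ə] by rule 3.
/k/ stays [k].
/u/ meets the environment for rule 3 (in an unstressed syllable) → [ə].
/d/ (between /u/ and /o/): rule 2 targets it, but not word-finally → unchanged [d].
/o/ (word-final) occurs in an unstressed syllable → [ə] by rule 3.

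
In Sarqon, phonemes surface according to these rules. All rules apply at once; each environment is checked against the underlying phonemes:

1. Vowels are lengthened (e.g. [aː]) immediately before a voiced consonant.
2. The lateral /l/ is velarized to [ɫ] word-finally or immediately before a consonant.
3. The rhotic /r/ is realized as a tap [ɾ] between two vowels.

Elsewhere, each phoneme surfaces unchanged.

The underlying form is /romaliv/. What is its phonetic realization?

[roːmaːliːv]

/r/ (word-initial) is in the target of rule 3 but the environment (between two vowels) is not met → [r].
Rule 1 applies to /o/ (between /r/ and /m/: before a voiced consonant) → [oː].
/m/ (between /o/ and /a/): no rule targets it → [m].
/a/ (between /m/ and /l/): before a voiced consonant, so rule 1 applies → [aː].
/l/ (between /a/ and /i/): rule 2 targets it, but not word-finally or immediately before a consonant → unchanged [l].
/i/ — between /l/ and /v/, before a voiced consonant — surfaces as [iː] (rule 1).
/v/ (word-final) is unaffected → [v].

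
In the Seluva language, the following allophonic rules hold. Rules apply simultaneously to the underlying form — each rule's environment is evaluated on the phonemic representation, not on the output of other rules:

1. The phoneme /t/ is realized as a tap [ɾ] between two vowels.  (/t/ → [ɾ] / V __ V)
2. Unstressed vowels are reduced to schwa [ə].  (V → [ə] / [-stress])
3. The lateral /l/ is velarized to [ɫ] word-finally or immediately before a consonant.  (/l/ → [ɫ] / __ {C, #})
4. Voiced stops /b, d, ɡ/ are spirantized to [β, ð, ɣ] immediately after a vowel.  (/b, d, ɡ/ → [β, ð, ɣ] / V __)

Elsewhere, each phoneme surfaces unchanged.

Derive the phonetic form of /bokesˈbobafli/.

/b/ (word-initial) is in the target of rule 4 but the environment (immediately after a vowel) is not met → [b].
/o/ meets the environment for rule 2 (in an unstressed syllable) → [ə].
/e/ — between /k/ and /s/, in an unstressed syllable — surfaces as [ə] (rule 2).
/b/ (between /s/ and /o/) fails the environment for rule 4, so it stays [b].
/o/ — between /b/ and /b/; rule 2 does not apply here → [o].
/b/ — between /o/ and /a/, immediately after a vowel — surfaces as [β] (rule 4).
/a/ meets the environment for rule 2 (in an unstressed syllable) → [ə].
/l/ (between /f/ and /i/) fails the environment for rule 3, so it stays [l].
Rule 2 applies to /i/ (word-final: in an unstressed syllable) → [ə].

[bəkəsˈboβəflə]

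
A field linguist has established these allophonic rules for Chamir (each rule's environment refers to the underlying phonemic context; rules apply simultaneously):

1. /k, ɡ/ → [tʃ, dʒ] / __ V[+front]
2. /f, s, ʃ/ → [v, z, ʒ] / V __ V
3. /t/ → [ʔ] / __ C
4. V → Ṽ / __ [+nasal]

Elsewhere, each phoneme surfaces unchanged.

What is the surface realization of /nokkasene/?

[nokkazẽne]

/n/ — not in any rule's target class → [n].
/o/ (between /n/ and /k/) fails the environment for rule 4, so it stays [o].
/k/ — between /o/ and /k/; rule 1 does not apply here → [k].
/k/ (between /k/ and /a/): rule 1 targets it, but not before a front vowel → unchanged [k].
/a/ (between /k/ and /s/) fails the environment for rule 4, so it stays [a].
Rule 2 applies to /s/ (between /a/ and /e/: between two vowels) → [z].
/e/ meets the environment for rule 4 (before a nasal consonant) → [ẽ].
/n/ (between /e/ and /e/) is unaffected → [n].
/e/ — word-final; rule 4 does not apply here → [e].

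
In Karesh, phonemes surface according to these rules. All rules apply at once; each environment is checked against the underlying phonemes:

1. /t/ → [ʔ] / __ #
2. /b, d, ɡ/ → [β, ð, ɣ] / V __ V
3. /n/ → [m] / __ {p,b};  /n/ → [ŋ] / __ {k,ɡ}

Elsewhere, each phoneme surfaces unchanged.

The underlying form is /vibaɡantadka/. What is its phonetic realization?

/v/ stays [v].
/i/ stays [i].
Rule 2 applies to /b/ (between /i/ and /a/: between two vowels) → [β].
/a/ stays [a].
Rule 2 applies to /ɡ/ (between /a/ and /a/: between two vowels) → [ɣ].
/a/ (between /ɡ/ and /n/) is unaffected → [a].
/n/ — between /a/ and /t/; rule 3 does not apply here → [n].
/t/ (between /n/ and /a/) fails the environment for rule 1, so it stays [t].
/a/ — not in any rule's target class → [a].
/d/ (between /a/ and /k/): rule 2 targets it, but not between two vowels → unchanged [d].
/k/ — not in any rule's target class → [k].
/a/ (word-final) is unaffected → [a].

[viβaɣantadka]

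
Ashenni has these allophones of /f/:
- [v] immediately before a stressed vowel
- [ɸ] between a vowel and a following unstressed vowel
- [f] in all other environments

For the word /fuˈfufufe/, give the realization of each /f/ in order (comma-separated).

[f], [v], [ɸ], [ɸ]

Occurrence 1 (position 1): no conditioning environment matches → elsewhere allophone [f].
Occurrence 2 (position 3): immediately before a stressed vowel → [v].
Occurrence 3 (position 5): between a vowel and a following unstressed vowel → [ɸ].
Occurrence 4 (position 7): between a vowel and a following unstressed vowel → [ɸ].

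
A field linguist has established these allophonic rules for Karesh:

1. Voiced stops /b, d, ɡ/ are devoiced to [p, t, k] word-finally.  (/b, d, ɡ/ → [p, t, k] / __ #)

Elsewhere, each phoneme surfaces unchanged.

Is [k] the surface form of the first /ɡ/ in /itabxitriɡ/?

Rule 1 applies to /ɡ/ (word-final: word-finally) → [k].
The actual realization is [k], which matches [k].

Yes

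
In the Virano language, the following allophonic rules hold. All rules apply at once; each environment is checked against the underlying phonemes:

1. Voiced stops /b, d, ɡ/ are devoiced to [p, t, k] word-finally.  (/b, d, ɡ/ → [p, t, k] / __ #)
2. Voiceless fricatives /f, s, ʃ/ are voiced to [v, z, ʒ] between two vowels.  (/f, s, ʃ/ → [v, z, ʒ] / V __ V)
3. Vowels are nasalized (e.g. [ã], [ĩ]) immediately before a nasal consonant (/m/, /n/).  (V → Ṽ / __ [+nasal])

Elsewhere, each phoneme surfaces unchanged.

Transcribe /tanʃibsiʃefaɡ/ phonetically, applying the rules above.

[tãnʃibsiʒevak]

/t/ — not in any rule's target class → [t].
Rule 3 applies to /a/ (between /t/ and /n/: before a nasal consonant) → [ã].
/n/ (between /a/ and /ʃ/) is unaffected → [n].
/ʃ/ (between /n/ and /i/) fails the environment for rule 2, so it stays [ʃ].
/i/ (between /ʃ/ and /b/): rule 3 targets it, but not before a nasal consonant → unchanged [i].
/b/ (between /i/ and /s/) is in the target of rule 1 but the environment (word-finally) is not met → [b].
/s/ (between /b/ and /i/) fails the environment for rule 2, so it stays [s].
/i/ (between /s/ and /ʃ/) is in the target of rule 3 but the environment (before a nasal consonant) is not met → [i].
/ʃ/ (between /i/ and /e/): between two vowels, so rule 2 applies → [ʒ].
/e/ (between /ʃ/ and /f/) fails the environment for rule 3, so it stays [e].
/f/ — between /e/ and /a/, between two vowels — surfaces as [v] (rule 2).
/a/ — between /f/ and /ɡ/; rule 3 does not apply here → [a].
/ɡ/ (word-final): word-finally, so rule 1 applies → [k].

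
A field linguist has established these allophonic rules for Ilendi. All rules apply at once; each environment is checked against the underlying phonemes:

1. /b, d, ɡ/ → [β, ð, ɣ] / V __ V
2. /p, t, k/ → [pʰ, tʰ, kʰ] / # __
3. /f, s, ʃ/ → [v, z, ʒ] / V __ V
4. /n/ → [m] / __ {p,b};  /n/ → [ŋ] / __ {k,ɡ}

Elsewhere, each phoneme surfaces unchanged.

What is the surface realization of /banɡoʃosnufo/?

[baŋɡoʒosnuvo]

/b/ (word-initial): rule 1 targets it, but not between two vowels → unchanged [b].
/n/ (between /a/ and /ɡ/): before a labial or velar stop, so rule 4 applies → [ŋ].
/ɡ/ (between /n/ and /o/) is in the target of rule 1 but the environment (between two vowels) is not met → [ɡ].
/ʃ/ (between /o/ and /o/): between two vowels, so rule 3 applies → [ʒ].
/s/ — between /o/ and /n/; rule 3 does not apply here → [s].
/n/ (between /s/ and /u/) fails the environment for rule 4, so it stays [n].
/f/ (between /u/ and /o/) occurs between two vowels → [v] by rule 3.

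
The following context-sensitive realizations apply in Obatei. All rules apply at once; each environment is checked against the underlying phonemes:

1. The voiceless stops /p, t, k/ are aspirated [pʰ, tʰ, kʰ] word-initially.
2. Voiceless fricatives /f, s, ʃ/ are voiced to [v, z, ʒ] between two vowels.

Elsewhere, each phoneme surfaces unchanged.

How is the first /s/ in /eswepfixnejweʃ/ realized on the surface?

/s/ — between /e/ and /w/; rule 2 does not apply here → [s].

[s]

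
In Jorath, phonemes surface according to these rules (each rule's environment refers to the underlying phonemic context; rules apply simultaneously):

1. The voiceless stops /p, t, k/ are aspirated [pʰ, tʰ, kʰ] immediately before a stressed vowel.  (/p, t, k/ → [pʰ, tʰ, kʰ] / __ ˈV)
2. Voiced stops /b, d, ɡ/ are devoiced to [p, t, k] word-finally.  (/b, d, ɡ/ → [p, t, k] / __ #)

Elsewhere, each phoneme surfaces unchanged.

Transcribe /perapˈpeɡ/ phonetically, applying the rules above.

[perapˈpʰek]

/p/ (word-initial) is in the target of rule 1 but the environment (immediately before a stressed vowel) is not met → [p].
/e/ — not in any rule's target class → [e].
/r/ (between /e/ and /a/): no rule targets it → [r].
/a/ stays [a].
/p/ (between /a/ and /p/): rule 1 targets it, but not immediately before a stressed vowel → unchanged [p].
/p/ — between /p/ and /e/, immediately before a stressed vowel — surfaces as [pʰ] (rule 1).
/e/ (between /p/ and /ɡ/): no rule targets it → [e].
/ɡ/ (word-final): word-finally, so rule 2 applies → [k].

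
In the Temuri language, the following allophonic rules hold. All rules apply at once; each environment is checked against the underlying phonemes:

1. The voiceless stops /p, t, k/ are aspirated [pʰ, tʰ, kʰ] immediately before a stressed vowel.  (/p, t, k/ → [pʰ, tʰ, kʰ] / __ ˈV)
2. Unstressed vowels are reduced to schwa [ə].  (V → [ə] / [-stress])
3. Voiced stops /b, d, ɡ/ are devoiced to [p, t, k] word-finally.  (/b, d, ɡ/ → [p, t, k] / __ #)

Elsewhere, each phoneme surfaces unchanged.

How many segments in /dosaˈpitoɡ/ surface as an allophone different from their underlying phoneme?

5

Segments that undergo a rule: /o/ → [ə] (rule 2); /a/ → [ə] (rule 2); /p/ → [pʰ] (rule 1); /o/ → [ə] (rule 2); /ɡ/ → [k] (rule 3).
All other segments surface unchanged.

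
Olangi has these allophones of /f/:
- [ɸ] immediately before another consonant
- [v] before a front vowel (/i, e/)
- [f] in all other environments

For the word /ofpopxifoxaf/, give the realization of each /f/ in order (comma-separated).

[ɸ], [f], [f]

Occurrence 1 (position 2): immediately before another consonant → [ɸ].
Occurrence 2 (position 8): no conditioning environment matches → elsewhere allophone [f].
Occurrence 3 (position 12): no conditioning environment matches → elsewhere allophone [f].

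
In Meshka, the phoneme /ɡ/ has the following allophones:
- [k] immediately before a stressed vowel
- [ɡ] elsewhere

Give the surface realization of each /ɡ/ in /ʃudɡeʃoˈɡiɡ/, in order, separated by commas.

Occurrence 1 (position 4): no conditioning environment matches → elsewhere allophone [ɡ].
Occurrence 2 (position 8): immediately before a stressed vowel → [k].
Occurrence 3 (position 10): no conditioning environment matches → elsewhere allophone [ɡ].

[ɡ], [k], [ɡ]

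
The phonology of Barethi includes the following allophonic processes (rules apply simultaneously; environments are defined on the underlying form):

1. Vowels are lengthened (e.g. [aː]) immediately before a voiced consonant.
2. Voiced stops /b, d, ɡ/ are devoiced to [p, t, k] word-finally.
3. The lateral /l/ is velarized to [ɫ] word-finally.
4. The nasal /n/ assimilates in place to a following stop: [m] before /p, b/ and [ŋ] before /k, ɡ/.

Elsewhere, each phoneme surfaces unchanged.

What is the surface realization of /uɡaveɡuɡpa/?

/u/ meets the environment for rule 1 (before a voiced consonant) → [uː].
/ɡ/ (between /u/ and /a/) fails the environment for rule 2, so it stays [ɡ].
/a/ (between /ɡ/ and /v/) occurs before a voiced consonant → [aː] by rule 1.
/v/ — not in any rule's target class → [v].
/e/ meets the environment for rule 1 (before a voiced consonant) → [eː].
/ɡ/ — between /e/ and /u/; rule 2 does not apply here → [ɡ].
/u/ — between /ɡ/ and /ɡ/, before a voiced consonant — surfaces as [uː] (rule 1).
/ɡ/ (between /u/ and /p/) is in the target of rule 2 but the environment (word-finally) is not met → [ɡ].
/p/ (between /ɡ/ and /a/) is unaffected → [p].
/a/ (word-final) fails the environment for rule 1, so it stays [a].

[uːɡaːveːɡuːɡpa]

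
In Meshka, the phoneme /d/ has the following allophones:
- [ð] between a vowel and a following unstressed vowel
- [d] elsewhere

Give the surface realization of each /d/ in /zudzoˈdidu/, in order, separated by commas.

Occurrence 1 (position 3): no conditioning environment matches → elsewhere allophone [d].
Occurrence 2 (position 6): no conditioning environment matches → elsewhere allophone [d].
Occurrence 3 (position 8): between a vowel and a following unstressed vowel → [ð].

[d], [d], [ð]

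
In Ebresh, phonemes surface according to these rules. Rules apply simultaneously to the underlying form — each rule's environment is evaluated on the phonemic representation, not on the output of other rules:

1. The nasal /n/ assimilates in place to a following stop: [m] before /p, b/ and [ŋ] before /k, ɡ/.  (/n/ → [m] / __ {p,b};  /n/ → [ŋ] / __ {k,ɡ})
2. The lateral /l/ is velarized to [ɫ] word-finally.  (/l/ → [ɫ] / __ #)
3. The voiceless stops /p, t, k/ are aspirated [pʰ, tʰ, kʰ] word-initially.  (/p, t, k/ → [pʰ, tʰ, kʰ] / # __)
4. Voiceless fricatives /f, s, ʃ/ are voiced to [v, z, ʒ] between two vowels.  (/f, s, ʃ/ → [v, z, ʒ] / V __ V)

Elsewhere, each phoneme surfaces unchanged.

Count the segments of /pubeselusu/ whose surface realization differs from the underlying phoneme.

Segments that undergo a rule: /p/ → [pʰ] (rule 3); /s/ → [z] (rule 4); /s/ → [z] (rule 4).
All other segments surface unchanged.

3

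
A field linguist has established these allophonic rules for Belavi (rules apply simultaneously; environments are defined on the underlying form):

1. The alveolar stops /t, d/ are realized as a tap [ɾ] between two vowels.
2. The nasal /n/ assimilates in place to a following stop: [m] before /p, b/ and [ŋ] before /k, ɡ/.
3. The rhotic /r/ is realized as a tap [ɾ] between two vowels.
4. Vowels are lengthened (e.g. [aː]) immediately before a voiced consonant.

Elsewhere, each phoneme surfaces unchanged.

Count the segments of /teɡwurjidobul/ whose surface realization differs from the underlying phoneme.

6

Segments that undergo a rule: /e/ → [eː] (rule 4); /u/ → [uː] (rule 4); /i/ → [iː] (rule 4); /d/ → [ɾ] (rule 1); /o/ → [oː] (rule 4); /u/ → [uː] (rule 4).
All other segments surface unchanged.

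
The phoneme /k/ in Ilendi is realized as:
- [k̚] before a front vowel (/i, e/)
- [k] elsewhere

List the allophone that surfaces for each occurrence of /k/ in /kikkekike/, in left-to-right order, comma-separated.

Occurrence 1 (position 1): before a front vowel (/i, e/) → [k̚].
Occurrence 2 (position 3): no conditioning environment matches → elsewhere allophone [k].
Occurrence 3 (position 4): before a front vowel (/i, e/) → [k̚].
Occurrence 4 (position 6): before a front vowel (/i, e/) → [k̚].
Occurrence 5 (position 8): before a front vowel (/i, e/) → [k̚].

[k̚], [k], [k̚], [k̚], [k̚]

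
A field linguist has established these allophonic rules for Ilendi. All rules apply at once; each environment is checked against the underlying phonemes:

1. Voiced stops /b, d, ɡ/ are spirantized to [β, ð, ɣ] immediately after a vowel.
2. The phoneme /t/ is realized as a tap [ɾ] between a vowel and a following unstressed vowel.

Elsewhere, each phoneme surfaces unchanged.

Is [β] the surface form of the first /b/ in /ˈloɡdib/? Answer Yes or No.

/b/ (word-final): immediately after a vowel, so rule 1 applies → [β].
The actual realization is [β], which matches [β].

Yes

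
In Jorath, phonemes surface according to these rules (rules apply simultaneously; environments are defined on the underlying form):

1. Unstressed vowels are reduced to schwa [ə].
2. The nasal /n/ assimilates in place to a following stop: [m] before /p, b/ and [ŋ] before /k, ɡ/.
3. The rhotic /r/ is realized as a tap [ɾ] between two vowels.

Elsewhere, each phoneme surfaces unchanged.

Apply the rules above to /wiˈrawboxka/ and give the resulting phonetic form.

[wəˈɾawbəxkə]

/w/ (word-initial): no rule targets it → [w].
/i/ meets the environment for rule 1 (in an unstressed syllable) → [ə].
/r/ meets the environment for rule 3 (between two vowels) → [ɾ].
/a/ (between /r/ and /w/) fails the environment for rule 1, so it stays [a].
/w/ — not in any rule's target class → [w].
/b/ stays [b].
/o/ (between /b/ and /x/) occurs in an unstressed syllable → [ə] by rule 1.
/x/ (between /o/ and /k/) is unaffected → [x].
/k/ (between /x/ and /a/): no rule targets it → [k].
/a/ meets the environment for rule 1 (in an unstressed syllable) → [ə].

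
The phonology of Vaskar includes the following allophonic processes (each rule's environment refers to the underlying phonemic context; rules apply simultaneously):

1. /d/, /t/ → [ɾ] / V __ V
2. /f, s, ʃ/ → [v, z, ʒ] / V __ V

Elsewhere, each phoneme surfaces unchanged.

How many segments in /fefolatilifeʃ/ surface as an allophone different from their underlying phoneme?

Segments that undergo a rule: /f/ → [v] (rule 2); /t/ → [ɾ] (rule 1); /f/ → [v] (rule 2).
All other segments surface unchanged.

3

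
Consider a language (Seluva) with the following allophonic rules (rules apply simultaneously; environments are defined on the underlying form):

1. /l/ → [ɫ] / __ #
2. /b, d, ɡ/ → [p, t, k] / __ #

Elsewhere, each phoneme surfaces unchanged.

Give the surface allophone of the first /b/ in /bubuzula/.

[b]

/b/ (word-initial) is in the target of rule 2 but the environment (word-finally) is not met → [b].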